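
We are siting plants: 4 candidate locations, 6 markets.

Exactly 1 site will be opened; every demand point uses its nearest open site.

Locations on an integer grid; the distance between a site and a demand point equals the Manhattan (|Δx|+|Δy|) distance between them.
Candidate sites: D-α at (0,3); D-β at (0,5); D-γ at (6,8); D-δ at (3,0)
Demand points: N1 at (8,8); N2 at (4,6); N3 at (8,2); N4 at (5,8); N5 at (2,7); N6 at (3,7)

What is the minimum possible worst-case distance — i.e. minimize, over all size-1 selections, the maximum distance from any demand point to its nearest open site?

Open {D-γ}.
  Farthest demand point is N3 at distance 8 (to D-γ); all others are ≤ 8.
With {D-β} the worst case is 11.
With {D-α} the worst case is 13.
No size-1 selection achieves below 8.

8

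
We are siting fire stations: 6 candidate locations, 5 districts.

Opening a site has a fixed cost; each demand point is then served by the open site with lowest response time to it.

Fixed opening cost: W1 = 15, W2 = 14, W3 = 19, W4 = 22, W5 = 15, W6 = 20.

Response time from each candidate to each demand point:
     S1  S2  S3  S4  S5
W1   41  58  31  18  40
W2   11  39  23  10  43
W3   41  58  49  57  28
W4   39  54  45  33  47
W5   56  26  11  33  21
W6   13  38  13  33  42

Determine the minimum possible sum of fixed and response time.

Open {W2, W5}: assign each demand point to its cheapest open site.
  S1→W2 11, S2→W5 26, S3→W5 11, S4→W2 10, S5→W5 21
  response time 79, fixed 29 → total 108.
Compare {W1, W2, W5}: response time 79 + fixed 44 = 123.
Compare {W2, W3, W5}: response time 79 + fixed 48 = 127.
Compare {W2, W5, W6}: response time 79 + fixed 49 = 128.
All other subsets cost ≥ 123. Minimum total cost: 108.

108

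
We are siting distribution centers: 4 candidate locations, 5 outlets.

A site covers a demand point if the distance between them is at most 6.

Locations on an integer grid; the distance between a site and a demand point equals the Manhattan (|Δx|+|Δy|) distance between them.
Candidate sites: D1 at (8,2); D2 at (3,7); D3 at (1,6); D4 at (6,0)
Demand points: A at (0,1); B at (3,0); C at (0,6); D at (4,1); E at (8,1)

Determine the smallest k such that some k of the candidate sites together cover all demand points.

2

Coverage sets (demand points within 6 of each site):
  D1: {D, E}
  D2: {C}
  D3: {A, C}
  D4: {B, D, E}
No single site covers all 5 demand points.
But {D3, D4} covers everything, so the minimum is 2.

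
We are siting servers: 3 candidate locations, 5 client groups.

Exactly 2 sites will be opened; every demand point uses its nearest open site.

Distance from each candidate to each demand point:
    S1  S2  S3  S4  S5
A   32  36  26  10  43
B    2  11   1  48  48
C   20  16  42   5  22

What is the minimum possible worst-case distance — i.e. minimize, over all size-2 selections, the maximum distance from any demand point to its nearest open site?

22

Open {B, C}.
  Farthest demand point is S5 at distance 22 (to C); all others are ≤ 22.
With {A, C} the worst case is 26.
With {A, B} the worst case is 43.
No size-2 selection achieves below 22.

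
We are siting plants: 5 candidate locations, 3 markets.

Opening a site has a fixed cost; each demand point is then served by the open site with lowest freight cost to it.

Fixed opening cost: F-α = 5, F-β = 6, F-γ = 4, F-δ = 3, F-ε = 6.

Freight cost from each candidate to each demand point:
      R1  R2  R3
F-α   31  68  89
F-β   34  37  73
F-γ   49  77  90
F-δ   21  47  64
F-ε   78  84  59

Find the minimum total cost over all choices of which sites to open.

Open {F-β, F-δ}: assign each demand point to its cheapest open site.
  R1→F-δ 21, R2→F-β 37, R3→F-δ 64
  freight cost 122, fixed 9 → total 131.
Compare {F-β, F-δ, F-ε}: freight cost 117 + fixed 15 = 132.
Compare {F-δ}: freight cost 132 + fixed 3 = 135.
Compare {F-β, F-γ, F-δ}: freight cost 122 + fixed 13 = 135.
All other subsets cost ≥ 132. Minimum total cost: 131.

131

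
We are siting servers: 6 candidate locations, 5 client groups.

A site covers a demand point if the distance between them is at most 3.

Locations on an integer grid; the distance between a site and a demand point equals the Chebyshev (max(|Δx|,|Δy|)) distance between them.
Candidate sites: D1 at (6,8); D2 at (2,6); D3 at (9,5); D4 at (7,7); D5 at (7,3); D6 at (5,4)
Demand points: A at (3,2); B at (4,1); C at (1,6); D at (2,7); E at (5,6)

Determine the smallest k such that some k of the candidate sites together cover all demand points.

2

Coverage sets (demand points within 3 of each site):
  D1: {E}
  D2: {C, D, E}
  D3: {}
  D4: {E}
  D5: {B, E}
  D6: {A, B, D, E}
No single site covers all 5 demand points.
But {D2, D6} covers everything, so the minimum is 2.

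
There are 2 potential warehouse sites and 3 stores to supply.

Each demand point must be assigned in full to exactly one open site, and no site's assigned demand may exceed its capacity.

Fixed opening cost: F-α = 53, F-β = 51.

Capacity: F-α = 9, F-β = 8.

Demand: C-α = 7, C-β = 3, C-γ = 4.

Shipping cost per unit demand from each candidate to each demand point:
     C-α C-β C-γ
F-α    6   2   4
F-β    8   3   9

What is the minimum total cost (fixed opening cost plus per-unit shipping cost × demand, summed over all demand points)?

Open {F-α, F-β}; cheapest assignment that respects the capacities:
  F-α (cap 9, load 7): C-β, C-γ — cost 3×2 + 4×4 = 22
  F-β (cap 8, load 7): C-α — cost 7×8 = 56
  Shipping 78, fixed 104 → total 182.
  Any other capacity-feasible assignment to {F-α, F-β} ships for at least 78.
Total demand is 14 and no other set of sites has combined capacity ≥ 14, so {F-α, F-β} is the only feasible choice of open sites. Minimum: 182.

182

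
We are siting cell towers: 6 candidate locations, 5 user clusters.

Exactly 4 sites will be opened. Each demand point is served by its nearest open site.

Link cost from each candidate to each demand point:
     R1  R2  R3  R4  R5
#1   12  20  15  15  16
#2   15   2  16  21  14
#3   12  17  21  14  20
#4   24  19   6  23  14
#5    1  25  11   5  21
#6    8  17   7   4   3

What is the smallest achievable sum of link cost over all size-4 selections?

Open {#2, #4, #5, #6}.
  R1→#5 1, R2→#2 2, R3→#4 6, R4→#6 4, R5→#6 3  ⇒ total 16.
Compare {#1, #2, #5, #6}: total 17.
Compare {#2, #3, #5, #6}: total 17.
No size-4 selection does better; minimum is 16.

16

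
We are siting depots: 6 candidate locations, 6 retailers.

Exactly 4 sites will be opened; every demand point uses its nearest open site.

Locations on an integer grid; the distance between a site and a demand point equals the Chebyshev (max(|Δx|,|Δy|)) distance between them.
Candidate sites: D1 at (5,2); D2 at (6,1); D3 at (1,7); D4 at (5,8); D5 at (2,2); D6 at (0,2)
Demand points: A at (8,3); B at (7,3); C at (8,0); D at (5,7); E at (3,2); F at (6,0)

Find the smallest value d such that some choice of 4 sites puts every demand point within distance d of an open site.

Open {D1, D2, D3, D4}.
  Farthest demand point is A at distance 2 (to D2); all others are ≤ 2.
With {D1, D2, D4, D5} the worst case is 2.
With {D1, D2, D4, D6} the worst case is 2.
No size-4 selection achieves below 2.

2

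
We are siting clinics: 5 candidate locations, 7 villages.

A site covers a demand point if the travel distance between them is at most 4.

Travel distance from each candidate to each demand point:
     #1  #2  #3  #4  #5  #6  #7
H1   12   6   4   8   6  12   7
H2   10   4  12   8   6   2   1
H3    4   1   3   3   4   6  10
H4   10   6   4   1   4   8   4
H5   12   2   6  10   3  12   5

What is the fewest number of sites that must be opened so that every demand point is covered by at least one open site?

2

Coverage sets (demand points within 4 of each site):
  H1: {#3}
  H2: {#2, #6, #7}
  H3: {#1, #2, #3, #4, #5}
  H4: {#3, #4, #5, #7}
  H5: {#2, #5}
No single site covers all 7 demand points.
But {H2, H3} covers everything, so the minimum is 2.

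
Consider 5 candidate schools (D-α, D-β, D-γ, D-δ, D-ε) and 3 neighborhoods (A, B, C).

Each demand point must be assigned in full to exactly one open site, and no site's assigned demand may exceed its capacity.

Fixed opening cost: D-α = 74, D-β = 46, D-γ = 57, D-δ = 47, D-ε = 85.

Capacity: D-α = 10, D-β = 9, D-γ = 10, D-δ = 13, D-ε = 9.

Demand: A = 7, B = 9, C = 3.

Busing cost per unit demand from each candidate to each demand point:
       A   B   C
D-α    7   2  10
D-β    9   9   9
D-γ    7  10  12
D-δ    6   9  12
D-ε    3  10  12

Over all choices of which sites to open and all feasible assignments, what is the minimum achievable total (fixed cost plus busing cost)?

Open {D-α, D-δ}; cheapest assignment that respects the capacities:
  D-α (cap 10, load 9): B — cost 9×2 = 18
  D-δ (cap 13, load 10): A, C — cost 7×6 + 3×12 = 78
  Shipping 96, fixed 121 → total 217.
  Any other capacity-feasible assignment to {D-α, D-δ} ships for at least 96.
Compare {D-α, D-γ}: its best feasible assignment gives total 234.
Compare {D-β, D-δ}: its best feasible assignment gives total 252.
Every other set of open sites that can feasibly serve all demand totals ≥ 234 even under its best assignment. Minimum: 217.

217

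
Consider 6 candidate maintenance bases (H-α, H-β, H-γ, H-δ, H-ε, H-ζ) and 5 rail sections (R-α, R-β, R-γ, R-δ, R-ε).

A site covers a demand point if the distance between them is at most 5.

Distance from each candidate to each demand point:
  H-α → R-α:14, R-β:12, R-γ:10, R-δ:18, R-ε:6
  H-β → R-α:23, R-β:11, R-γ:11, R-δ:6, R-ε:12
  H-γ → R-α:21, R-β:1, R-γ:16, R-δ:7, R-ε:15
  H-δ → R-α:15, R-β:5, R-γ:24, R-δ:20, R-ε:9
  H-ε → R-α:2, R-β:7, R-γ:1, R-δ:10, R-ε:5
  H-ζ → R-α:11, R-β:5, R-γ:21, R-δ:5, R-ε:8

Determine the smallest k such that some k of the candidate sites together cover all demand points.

2

Coverage sets (demand points within 5 of each site):
  H-α: {}
  H-β: {}
  H-γ: {R-β}
  H-δ: {R-β}
  H-ε: {R-α, R-γ, R-ε}
  H-ζ: {R-β, R-δ}
No single site covers all 5 demand points.
But {H-ε, H-ζ} covers everything, so the minimum is 2.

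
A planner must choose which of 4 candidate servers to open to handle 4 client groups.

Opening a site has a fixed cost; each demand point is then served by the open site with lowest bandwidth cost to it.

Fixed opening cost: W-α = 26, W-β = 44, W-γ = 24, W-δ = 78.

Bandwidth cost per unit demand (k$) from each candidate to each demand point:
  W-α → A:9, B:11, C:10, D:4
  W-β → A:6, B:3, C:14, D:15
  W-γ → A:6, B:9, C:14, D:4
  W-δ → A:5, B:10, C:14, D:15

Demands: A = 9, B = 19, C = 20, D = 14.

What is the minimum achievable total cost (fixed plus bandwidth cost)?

437

Open {W-α, W-β}: assign each demand point to its cheapest open site.
  A→W-β 9×6=54, B→W-β 19×3=57, C→W-α 20×10=200, D→W-α 14×4=56
  bandwidth cost 367, fixed 70 → total 437.
Compare {W-α, W-β, W-γ}: bandwidth cost 367 + fixed 94 = 461.
Compare {W-α, W-β, W-δ}: bandwidth cost 358 + fixed 148 = 506.
Compare {W-β, W-γ}: bandwidth cost 447 + fixed 68 = 515.
All other subsets cost ≥ 461. Minimum total cost: 437.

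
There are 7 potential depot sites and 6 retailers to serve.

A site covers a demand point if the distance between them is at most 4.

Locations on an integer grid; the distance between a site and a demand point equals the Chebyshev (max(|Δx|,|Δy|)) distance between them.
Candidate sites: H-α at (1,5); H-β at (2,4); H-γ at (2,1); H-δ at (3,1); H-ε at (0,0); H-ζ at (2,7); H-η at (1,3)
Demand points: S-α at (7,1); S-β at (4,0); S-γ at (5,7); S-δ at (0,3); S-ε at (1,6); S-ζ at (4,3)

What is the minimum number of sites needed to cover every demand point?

2

Coverage sets (demand points within 4 of each site):
  H-α: {S-γ, S-δ, S-ε, S-ζ}
  H-β: {S-β, S-γ, S-δ, S-ε, S-ζ}
  H-γ: {S-β, S-δ, S-ζ}
  H-δ: {S-α, S-β, S-δ, S-ζ}
  H-ε: {S-β, S-δ, S-ζ}
  H-ζ: {S-γ, S-δ, S-ε, S-ζ}
  H-η: {S-β, S-γ, S-δ, S-ε, S-ζ}
No single site covers all 6 demand points.
But {H-α, H-δ} covers everything, so the minimum is 2.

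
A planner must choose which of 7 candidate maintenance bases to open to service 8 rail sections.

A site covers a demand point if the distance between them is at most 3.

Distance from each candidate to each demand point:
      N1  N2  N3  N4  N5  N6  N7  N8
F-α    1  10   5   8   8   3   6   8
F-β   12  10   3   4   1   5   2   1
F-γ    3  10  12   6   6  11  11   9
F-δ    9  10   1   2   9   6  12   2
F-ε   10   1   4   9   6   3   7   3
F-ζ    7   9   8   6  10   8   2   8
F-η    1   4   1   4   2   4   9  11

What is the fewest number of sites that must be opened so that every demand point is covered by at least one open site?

Coverage sets (demand points within 3 of each site):
  F-α: {N1, N6}
  F-β: {N3, N5, N7, N8}
  F-γ: {N1}
  F-δ: {N3, N4, N8}
  F-ε: {N2, N6, N8}
  F-ζ: {N7}
  F-η: {N1, N3, N5}
No 3 sites suffice: every size-3 union leaves at least one demand point uncovered.
But {F-α, F-β, F-δ, F-ε} covers everything, so the minimum is 4.

4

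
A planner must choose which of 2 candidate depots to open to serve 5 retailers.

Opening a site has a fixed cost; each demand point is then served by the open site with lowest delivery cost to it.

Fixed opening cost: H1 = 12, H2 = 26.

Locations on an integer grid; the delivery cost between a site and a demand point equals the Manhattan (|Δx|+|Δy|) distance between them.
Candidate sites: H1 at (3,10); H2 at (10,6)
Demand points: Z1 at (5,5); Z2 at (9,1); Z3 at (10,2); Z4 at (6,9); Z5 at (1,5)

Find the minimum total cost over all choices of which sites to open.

Open {H2}: assign each demand point to its cheapest open site.
  Z1→H2 6, Z2→H2 6, Z3→H2 4, Z4→H2 7, Z5→H2 10
  delivery cost 33, fixed 26 → total 59.
Compare {H1}: delivery cost 48 + fixed 12 = 60.
Compare {H1, H2}: delivery cost 27 + fixed 38 = 65.

59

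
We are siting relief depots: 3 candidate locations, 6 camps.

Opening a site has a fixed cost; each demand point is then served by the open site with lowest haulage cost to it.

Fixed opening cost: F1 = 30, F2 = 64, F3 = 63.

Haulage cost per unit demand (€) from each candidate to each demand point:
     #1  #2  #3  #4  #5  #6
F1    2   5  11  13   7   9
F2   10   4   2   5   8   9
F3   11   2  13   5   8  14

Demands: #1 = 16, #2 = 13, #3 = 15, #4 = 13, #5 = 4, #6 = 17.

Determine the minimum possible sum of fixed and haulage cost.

454

Open {F1, F2}: assign each demand point to its cheapest open site.
  #1→F1 16×2=32, #2→F2 13×4=52, #3→F2 15×2=30, #4→F2 13×5=65, #5→F1 4×7=28, #6→F1 17×9=153
  haulage cost 360, fixed 94 → total 454.
Compare {F1, F2, F3}: haulage cost 334 + fixed 157 = 491.
Compare {F2}: haulage cost 492 + fixed 64 = 556.
Compare {F1, F3}: haulage cost 469 + fixed 93 = 562.
All other subsets cost ≥ 491. Minimum total cost: 454.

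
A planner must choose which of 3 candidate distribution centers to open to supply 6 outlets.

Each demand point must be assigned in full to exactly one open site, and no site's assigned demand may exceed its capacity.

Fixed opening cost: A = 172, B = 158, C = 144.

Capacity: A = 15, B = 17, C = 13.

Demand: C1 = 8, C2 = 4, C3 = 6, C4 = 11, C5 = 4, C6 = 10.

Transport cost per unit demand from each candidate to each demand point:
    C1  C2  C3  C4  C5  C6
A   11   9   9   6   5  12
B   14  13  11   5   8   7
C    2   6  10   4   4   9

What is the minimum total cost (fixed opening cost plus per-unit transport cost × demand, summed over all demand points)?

Open {A, B, C}; cheapest assignment that respects the capacities:
  A (cap 15, load 15): C4, C5 — cost 11×6 + 4×5 = 86
  B (cap 17, load 16): C3, C6 — cost 6×11 + 10×7 = 136
  C (cap 13, load 12): C1, C2 — cost 8×2 + 4×6 = 40
  Shipping 262, fixed 474 → total 736.
  Any other capacity-feasible assignment to {A, B, C} ships for at least 262.
Total demand is 43 and no other set of sites has combined capacity ≥ 43, so {A, B, C} is the only feasible choice of open sites. Minimum: 736.

736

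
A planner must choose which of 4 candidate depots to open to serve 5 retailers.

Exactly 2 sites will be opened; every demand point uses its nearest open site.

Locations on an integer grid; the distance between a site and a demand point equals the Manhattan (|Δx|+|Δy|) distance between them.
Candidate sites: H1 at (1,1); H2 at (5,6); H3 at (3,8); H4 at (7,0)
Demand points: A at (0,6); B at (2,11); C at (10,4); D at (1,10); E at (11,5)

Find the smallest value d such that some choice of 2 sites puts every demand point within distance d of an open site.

7

Open {H2, H3}.
  Farthest demand point is C at distance 7 (to H2); all others are ≤ 7.
With {H1, H2} the worst case is 8.
With {H2, H4} the worst case is 8.
No size-2 selection achieves below 7.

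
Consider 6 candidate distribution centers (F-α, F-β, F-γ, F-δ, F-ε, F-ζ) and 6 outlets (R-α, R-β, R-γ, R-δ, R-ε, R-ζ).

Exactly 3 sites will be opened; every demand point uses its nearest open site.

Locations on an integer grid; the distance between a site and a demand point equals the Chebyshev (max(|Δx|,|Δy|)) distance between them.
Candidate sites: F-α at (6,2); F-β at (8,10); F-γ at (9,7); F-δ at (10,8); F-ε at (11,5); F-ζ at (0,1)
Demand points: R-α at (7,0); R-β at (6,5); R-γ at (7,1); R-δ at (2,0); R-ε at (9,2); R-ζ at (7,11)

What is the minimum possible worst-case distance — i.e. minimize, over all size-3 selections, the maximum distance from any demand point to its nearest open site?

Open {F-α, F-β, F-ζ}.
  Farthest demand point is R-β at distance 3 (to F-α); all others are ≤ 3.
With {F-α, F-δ, F-ζ} the worst case is 3.
With {F-α, F-β, F-γ} the worst case is 4.
No size-3 selection achieves below 3.

3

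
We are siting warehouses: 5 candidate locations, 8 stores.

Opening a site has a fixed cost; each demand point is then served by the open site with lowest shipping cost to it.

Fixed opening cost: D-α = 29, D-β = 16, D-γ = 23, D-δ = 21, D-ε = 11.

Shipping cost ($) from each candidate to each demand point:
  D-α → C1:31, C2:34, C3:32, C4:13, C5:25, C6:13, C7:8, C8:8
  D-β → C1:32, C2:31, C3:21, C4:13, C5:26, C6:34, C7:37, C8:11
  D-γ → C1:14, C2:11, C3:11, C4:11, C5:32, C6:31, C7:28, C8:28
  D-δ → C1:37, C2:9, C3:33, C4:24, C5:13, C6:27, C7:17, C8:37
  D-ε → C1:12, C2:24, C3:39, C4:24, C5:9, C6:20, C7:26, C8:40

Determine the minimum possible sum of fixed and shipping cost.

Open {D-α, D-γ, D-ε}: assign each demand point to its cheapest open site.
  C1→D-ε 12, C2→D-γ 11, C3→D-γ 11, C4→D-γ 11, C5→D-ε 9, C6→D-α 13, C7→D-α 8, C8→D-α 8
  shipping cost 83, fixed 63 → total 146.
Compare {D-α, D-γ}: shipping cost 101 + fixed 52 = 153.
Compare {D-α, D-ε}: shipping cost 119 + fixed 40 = 159.
Compare {D-α, D-γ, D-δ}: shipping cost 87 + fixed 73 = 160.
All other subsets cost ≥ 153. Minimum total cost: 146.

146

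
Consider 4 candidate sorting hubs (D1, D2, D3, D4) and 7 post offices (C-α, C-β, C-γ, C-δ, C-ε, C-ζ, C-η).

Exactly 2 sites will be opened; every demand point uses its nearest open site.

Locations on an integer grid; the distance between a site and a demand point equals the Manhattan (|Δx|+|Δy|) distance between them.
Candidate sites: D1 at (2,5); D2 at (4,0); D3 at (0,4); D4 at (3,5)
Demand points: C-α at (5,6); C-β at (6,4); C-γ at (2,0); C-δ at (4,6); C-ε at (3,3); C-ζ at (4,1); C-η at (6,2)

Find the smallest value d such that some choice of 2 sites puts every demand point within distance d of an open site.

Open {D2, D4}.
  Farthest demand point is C-β at distance 4 (to D4); all others are ≤ 4.
With {D1, D2} the worst case is 5.
With {D1, D4} the worst case is 6.
No size-2 selection achieves below 4.

4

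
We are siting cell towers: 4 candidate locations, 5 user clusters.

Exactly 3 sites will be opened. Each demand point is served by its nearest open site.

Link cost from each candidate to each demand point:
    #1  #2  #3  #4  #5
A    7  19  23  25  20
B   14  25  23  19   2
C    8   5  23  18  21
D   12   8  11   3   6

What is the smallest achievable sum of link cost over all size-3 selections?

Open {B, C, D}.
  #1→C 8, #2→C 5, #3→D 11, #4→D 3, #5→B 2  ⇒ total 29.
Compare {A, B, D}: total 31.
Compare {A, C, D}: total 32.
No size-3 selection does better; minimum is 29.

29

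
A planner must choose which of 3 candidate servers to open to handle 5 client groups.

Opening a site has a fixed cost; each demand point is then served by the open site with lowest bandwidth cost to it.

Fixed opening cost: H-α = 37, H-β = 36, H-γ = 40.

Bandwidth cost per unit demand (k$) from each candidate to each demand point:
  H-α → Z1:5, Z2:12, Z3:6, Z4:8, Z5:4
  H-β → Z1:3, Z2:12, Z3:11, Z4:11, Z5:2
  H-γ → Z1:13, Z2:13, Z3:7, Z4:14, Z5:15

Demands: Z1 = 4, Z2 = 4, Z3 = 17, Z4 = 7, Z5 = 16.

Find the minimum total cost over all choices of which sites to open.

Open {H-α, H-β}: assign each demand point to its cheapest open site.
  Z1→H-β 4×3=12, Z2→H-α 4×12=48, Z3→H-α 17×6=102, Z4→H-α 7×8=56, Z5→H-β 16×2=32
  bandwidth cost 250, fixed 73 → total 323.
Compare {H-α}: bandwidth cost 290 + fixed 37 = 327.
Compare {H-α, H-β, H-γ}: bandwidth cost 250 + fixed 113 = 363.
Compare {H-β, H-γ}: bandwidth cost 288 + fixed 76 = 364.
All other subsets cost ≥ 327. Minimum total cost: 323.

323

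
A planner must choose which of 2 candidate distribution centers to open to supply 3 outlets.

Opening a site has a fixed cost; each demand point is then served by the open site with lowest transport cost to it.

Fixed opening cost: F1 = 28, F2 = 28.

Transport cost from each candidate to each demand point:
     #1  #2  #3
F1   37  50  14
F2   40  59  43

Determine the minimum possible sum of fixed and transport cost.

129

Open {F1}: assign each demand point to its cheapest open site.
  #1→F1 37, #2→F1 50, #3→F1 14
  transport cost 101, fixed 28 → total 129.
Compare {F1, F2}: transport cost 101 + fixed 56 = 157.
Compare {F2}: transport cost 142 + fixed 28 = 170.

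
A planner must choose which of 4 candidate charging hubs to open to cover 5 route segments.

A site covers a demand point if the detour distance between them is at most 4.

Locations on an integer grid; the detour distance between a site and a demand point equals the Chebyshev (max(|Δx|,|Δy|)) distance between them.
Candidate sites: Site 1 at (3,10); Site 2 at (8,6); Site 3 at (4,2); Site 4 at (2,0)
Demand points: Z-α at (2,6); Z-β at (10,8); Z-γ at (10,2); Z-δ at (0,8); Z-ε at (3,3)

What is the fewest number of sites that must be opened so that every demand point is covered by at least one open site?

3

Coverage sets (demand points within 4 of each site):
  Site 1: {Z-α, Z-δ}
  Site 2: {Z-β, Z-γ}
  Site 3: {Z-α, Z-ε}
  Site 4: {Z-ε}
No 2 sites suffice: every size-2 union leaves at least one demand point uncovered.
But {Site 1, Site 2, Site 3} covers everything, so the minimum is 3.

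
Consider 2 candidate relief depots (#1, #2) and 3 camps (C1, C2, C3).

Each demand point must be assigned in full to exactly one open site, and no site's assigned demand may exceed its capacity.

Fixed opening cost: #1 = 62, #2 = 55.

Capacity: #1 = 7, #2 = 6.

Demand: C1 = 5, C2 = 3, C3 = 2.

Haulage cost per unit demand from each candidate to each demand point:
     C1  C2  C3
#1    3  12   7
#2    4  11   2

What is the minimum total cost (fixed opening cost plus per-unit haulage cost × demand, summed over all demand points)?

169

Open {#1, #2}; cheapest assignment that respects the capacities:
  #1 (cap 7, load 5): C1 — cost 5×3 = 15
  #2 (cap 6, load 5): C2, C3 — cost 3×11 + 2×2 = 37
  Shipping 52, fixed 117 → total 169.
  Any other capacity-feasible assignment to {#1, #2} ships for at least 52.
Total demand is 10 and no other set of sites has combined capacity ≥ 10, so {#1, #2} is the only feasible choice of open sites. Minimum: 169.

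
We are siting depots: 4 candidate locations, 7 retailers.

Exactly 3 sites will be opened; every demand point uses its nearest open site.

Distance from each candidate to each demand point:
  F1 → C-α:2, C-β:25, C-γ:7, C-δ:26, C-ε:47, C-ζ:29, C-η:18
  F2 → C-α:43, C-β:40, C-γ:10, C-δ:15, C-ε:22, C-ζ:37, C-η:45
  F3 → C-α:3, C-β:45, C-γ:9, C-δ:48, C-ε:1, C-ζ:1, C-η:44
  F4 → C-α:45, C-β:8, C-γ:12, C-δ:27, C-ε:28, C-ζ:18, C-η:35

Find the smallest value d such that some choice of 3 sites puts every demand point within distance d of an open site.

Open {F1, F2, F4}.
  Farthest demand point is C-ε at distance 22 (to F2); all others are ≤ 22.
With {F1, F2, F3} the worst case is 25.
With {F1, F3, F4} the worst case is 26.
No size-3 selection achieves below 22.

22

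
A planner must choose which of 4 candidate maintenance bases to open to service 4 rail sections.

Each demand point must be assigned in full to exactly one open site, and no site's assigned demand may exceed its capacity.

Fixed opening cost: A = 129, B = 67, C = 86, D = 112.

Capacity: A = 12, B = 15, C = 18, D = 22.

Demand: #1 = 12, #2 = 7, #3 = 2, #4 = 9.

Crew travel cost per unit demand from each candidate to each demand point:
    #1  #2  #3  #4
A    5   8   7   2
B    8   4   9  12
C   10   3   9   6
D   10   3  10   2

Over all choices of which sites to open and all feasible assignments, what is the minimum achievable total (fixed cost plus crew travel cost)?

332

Open {B, D}; cheapest assignment that respects the capacities:
  B (cap 15, load 14): #1, #3 — cost 12×8 + 2×9 = 114
  D (cap 22, load 16): #2, #4 — cost 7×3 + 9×2 = 39
  Shipping 153, fixed 179 → total 332.
  Any other capacity-feasible assignment to {B, D} ships for at least 153.
Compare {B, C}: its best feasible assignment gives total 342.
Compare {A, D}: its best feasible assignment gives total 360.
Every other set of open sites that can feasibly serve all demand totals ≥ 342 even under its best assignment. Minimum: 332.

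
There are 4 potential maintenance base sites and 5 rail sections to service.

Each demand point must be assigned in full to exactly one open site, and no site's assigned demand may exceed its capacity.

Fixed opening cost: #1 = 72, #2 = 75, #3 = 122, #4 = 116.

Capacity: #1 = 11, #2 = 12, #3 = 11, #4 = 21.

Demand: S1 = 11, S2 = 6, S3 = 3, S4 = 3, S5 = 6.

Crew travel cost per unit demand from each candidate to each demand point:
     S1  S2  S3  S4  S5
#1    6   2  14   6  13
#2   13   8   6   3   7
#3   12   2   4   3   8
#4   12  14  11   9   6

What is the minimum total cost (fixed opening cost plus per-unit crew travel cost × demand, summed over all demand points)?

Open {#1, #2, #3}; cheapest assignment that respects the capacities:
  #1 (cap 11, load 11): S1 — cost 11×6 = 66
  #2 (cap 12, load 9): S4, S5 — cost 3×3 + 6×7 = 51
  #3 (cap 11, load 9): S2, S3 — cost 6×2 + 3×4 = 24
  Shipping 141, fixed 269 → total 410.
  Any other capacity-feasible assignment to {#1, #2, #3} ships for at least 141.
Compare {#1, #4}: its best feasible assignment gives total 419.
Compare {#2, #4}: its best feasible assignment gives total 434.
Every other set of open sites that can feasibly serve all demand totals ≥ 419 even under its best assignment. Minimum: 410.

410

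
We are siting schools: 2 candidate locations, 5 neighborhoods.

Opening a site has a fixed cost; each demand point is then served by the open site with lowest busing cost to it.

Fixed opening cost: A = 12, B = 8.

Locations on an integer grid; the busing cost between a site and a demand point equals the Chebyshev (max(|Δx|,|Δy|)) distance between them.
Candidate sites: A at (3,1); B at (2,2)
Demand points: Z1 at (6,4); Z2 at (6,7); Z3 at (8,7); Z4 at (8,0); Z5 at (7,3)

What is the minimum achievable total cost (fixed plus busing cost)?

Open {B}: assign each demand point to its cheapest open site.
  Z1→B 4, Z2→B 5, Z3→B 6, Z4→B 6, Z5→B 5
  busing cost 26, fixed 8 → total 34.
Compare {A}: busing cost 24 + fixed 12 = 36.
Compare {A, B}: busing cost 23 + fixed 20 = 43.

34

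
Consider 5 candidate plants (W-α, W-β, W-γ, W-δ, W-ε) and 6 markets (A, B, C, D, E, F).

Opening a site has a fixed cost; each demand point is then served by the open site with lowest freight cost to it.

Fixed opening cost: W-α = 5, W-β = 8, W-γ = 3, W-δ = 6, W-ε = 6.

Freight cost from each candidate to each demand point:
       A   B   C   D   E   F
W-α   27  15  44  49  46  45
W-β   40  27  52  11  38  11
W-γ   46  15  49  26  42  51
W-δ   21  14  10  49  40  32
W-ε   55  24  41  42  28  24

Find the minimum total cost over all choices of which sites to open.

Open {W-β, W-δ, W-ε}: assign each demand point to its cheapest open site.
  A→W-δ 21, B→W-δ 14, C→W-δ 10, D→W-β 11, E→W-ε 28, F→W-β 11
  freight cost 95, fixed 20 → total 115.
Compare {W-β, W-γ, W-δ, W-ε}: freight cost 95 + fixed 23 = 118.
Compare {W-β, W-δ}: freight cost 105 + fixed 14 = 119.
Compare {W-α, W-β, W-δ, W-ε}: freight cost 95 + fixed 25 = 120.
All other subsets cost ≥ 118. Minimum total cost: 115.

115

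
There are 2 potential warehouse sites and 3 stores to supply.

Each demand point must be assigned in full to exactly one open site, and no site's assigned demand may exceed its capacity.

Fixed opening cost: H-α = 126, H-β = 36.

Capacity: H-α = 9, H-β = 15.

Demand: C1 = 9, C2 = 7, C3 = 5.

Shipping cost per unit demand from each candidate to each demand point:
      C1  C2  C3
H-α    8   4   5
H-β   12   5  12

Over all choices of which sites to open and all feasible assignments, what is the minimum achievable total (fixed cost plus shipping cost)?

329

Open {H-α, H-β}; cheapest assignment that respects the capacities:
  H-α (cap 9, load 9): C1 — cost 9×8 = 72
  H-β (cap 15, load 12): C2, C3 — cost 7×5 + 5×12 = 95
  Shipping 167, fixed 162 → total 329.
  Any other capacity-feasible assignment to {H-α, H-β} ships for at least 167.
Total demand is 21 and no other set of sites has combined capacity ≥ 21, so {H-α, H-β} is the only feasible choice of open sites. Minimum: 329.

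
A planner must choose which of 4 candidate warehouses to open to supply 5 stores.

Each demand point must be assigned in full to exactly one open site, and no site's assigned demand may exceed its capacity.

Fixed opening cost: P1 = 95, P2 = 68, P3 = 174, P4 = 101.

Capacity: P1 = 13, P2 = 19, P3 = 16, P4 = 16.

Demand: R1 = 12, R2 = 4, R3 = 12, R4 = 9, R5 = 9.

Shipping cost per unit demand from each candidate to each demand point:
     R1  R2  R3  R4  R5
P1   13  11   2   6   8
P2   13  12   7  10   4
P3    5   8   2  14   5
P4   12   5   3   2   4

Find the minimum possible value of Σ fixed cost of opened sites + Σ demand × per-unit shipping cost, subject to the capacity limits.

578

Open {P1, P2, P4}; cheapest assignment that respects the capacities:
  P1 (cap 13, load 12): R3 — cost 12×2 = 24
  P2 (cap 19, load 18): R4, R5 — cost 9×10 + 9×4 = 126
  P4 (cap 16, load 16): R1, R2 — cost 12×12 + 4×5 = 164
  Shipping 314, fixed 264 → total 578.
  Any other capacity-feasible assignment to {P1, P2, P4} ships for at least 314.
Compare {P1, P2, P3}: its best feasible assignment gives total 579.
Compare {P2, P3, P4}: its best feasible assignment gives total 585.
Every other set of open sites that can feasibly serve all demand totals ≥ 579 even under its best assignment. Minimum: 578.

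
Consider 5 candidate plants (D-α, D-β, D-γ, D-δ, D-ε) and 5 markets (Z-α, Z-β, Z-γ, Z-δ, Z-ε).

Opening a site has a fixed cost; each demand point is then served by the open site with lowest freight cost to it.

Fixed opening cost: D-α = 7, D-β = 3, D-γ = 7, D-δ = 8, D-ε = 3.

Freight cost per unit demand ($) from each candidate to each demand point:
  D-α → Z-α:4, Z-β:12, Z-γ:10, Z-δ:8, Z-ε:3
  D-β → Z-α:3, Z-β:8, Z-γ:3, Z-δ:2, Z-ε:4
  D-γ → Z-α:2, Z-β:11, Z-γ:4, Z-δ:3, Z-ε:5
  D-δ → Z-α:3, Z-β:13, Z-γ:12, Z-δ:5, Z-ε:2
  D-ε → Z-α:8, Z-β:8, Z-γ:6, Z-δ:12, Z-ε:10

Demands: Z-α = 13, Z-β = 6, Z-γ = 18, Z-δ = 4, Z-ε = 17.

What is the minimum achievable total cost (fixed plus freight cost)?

188

Open {D-β, D-γ, D-δ}: assign each demand point to its cheapest open site.
  Z-α→D-γ 13×2=26, Z-β→D-β 6×8=48, Z-γ→D-β 18×3=54, Z-δ→D-β 4×2=8, Z-ε→D-δ 17×2=34
  freight cost 170, fixed 18 → total 188.
Compare {D-β, D-γ, D-δ, D-ε}: freight cost 170 + fixed 21 = 191.
Compare {D-β, D-δ}: freight cost 183 + fixed 11 = 194.
Compare {D-α, D-β, D-γ, D-δ}: freight cost 170 + fixed 25 = 195.
All other subsets cost ≥ 191. Minimum total cost: 188.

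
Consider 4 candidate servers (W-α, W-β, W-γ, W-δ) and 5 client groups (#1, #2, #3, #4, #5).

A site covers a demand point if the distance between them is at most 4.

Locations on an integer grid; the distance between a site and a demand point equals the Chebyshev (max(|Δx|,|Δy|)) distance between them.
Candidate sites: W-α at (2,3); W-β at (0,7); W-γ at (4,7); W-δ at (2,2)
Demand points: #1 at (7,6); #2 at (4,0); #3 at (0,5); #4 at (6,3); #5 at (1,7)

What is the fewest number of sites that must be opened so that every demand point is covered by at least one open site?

2

Coverage sets (demand points within 4 of each site):
  W-α: {#2, #3, #4, #5}
  W-β: {#3, #5}
  W-γ: {#1, #3, #4, #5}
  W-δ: {#2, #3, #4}
No single site covers all 5 demand points.
But {W-α, W-γ} covers everything, so the minimum is 2.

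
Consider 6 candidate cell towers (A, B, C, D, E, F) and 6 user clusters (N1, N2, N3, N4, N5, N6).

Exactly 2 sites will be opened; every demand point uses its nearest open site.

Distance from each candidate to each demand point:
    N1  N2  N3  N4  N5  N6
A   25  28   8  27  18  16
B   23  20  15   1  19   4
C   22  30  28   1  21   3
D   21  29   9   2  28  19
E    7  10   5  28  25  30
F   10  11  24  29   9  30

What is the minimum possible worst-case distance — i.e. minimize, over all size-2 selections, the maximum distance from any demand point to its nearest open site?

Open {B, F}.
  Farthest demand point is N3 at distance 15 (to B); all others are ≤ 15.
With {B, E} the worst case is 19.
With {D, F} the worst case is 19.
No size-2 selection achieves below 15.

15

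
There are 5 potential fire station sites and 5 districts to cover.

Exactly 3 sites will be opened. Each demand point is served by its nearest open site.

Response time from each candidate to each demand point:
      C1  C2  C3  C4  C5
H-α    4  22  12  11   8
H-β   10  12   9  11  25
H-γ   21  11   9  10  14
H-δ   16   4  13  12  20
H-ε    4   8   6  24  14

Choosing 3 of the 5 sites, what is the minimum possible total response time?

Open {H-α, H-δ, H-ε}.
  C1→H-α 4, C2→H-δ 4, C3→H-ε 6, C4→H-α 11, C5→H-α 8  ⇒ total 33.
Compare {H-α, H-γ, H-δ}: total 35.
Compare {H-α, H-β, H-δ}: total 36.
No size-3 selection does better; minimum is 33.

33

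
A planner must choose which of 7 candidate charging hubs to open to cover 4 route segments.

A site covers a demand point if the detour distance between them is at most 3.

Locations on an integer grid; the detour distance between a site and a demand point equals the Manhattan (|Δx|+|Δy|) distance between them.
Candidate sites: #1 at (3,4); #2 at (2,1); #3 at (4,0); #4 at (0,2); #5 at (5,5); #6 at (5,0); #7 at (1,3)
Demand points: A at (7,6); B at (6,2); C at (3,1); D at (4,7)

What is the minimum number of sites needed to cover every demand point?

2

Coverage sets (demand points within 3 of each site):
  #1: {C}
  #2: {C}
  #3: {C}
  #4: {}
  #5: {A, D}
  #6: {B, C}
  #7: {}
No single site covers all 4 demand points.
But {#5, #6} covers everything, so the minimum is 2.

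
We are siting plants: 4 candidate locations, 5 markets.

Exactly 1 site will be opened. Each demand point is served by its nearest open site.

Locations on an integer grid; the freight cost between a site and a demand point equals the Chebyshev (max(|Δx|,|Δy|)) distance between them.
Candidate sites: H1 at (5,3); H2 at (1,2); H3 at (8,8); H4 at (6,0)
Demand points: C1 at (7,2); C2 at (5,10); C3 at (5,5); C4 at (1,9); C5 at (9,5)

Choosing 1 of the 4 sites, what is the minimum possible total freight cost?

Open {H1}.
  C1→H1 2, C2→H1 7, C3→H1 2, C4→H1 6, C5→H1 4  ⇒ total 21.
Compare {H3}: total 22.
Compare {H4}: total 31.
No size-1 selection does better; minimum is 21.

21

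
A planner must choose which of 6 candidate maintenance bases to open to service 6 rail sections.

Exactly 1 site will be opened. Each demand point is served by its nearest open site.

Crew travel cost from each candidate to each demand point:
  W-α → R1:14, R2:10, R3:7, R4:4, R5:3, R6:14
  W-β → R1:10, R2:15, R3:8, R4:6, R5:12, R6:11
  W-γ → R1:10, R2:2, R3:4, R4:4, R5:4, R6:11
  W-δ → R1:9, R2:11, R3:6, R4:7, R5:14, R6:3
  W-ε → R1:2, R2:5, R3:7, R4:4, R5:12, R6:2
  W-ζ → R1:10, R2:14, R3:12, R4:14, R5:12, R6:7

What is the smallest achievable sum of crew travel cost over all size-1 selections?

Open {W-ε}.
  R1→W-ε 2, R2→W-ε 5, R3→W-ε 7, R4→W-ε 4, R5→W-ε 12, R6→W-ε 2  ⇒ total 32.
Compare {W-γ}: total 35.
Compare {W-δ}: total 50.
No size-1 selection does better; minimum is 32.

32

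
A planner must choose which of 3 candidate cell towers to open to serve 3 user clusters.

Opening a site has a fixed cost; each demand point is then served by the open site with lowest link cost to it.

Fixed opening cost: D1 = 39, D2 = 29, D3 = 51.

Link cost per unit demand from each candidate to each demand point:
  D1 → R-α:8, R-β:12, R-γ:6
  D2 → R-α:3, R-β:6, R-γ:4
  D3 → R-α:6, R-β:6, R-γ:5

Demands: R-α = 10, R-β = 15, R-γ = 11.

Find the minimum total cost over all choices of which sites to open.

193

Open {D2}: assign each demand point to its cheapest open site.
  R-α→D2 10×3=30, R-β→D2 15×6=90, R-γ→D2 11×4=44
  link cost 164, fixed 29 → total 193.
Compare {D1, D2}: link cost 164 + fixed 68 = 232.
Compare {D2, D3}: link cost 164 + fixed 80 = 244.
Compare {D3}: link cost 205 + fixed 51 = 256.
All other subsets cost ≥ 232. Minimum total cost: 193.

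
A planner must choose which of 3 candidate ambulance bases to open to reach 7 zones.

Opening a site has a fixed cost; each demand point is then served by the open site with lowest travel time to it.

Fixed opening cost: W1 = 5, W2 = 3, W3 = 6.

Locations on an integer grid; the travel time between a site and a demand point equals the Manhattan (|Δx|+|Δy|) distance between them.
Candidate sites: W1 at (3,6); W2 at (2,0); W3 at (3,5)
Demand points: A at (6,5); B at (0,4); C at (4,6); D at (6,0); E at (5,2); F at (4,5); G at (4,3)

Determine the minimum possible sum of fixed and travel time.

31

Open {W2, W3}: assign each demand point to its cheapest open site.
  A→W3 3, B→W3 4, C→W3 2, D→W2 4, E→W2 5, F→W3 1, G→W3 3
  travel time 22, fixed 9 → total 31.
Compare {W3}: travel time 26 + fixed 6 = 32.
Compare {W1, W2}: travel time 25 + fixed 8 = 33.
Compare {W1, W2, W3}: travel time 21 + fixed 14 = 35.
All other subsets cost ≥ 32. Minimum total cost: 31.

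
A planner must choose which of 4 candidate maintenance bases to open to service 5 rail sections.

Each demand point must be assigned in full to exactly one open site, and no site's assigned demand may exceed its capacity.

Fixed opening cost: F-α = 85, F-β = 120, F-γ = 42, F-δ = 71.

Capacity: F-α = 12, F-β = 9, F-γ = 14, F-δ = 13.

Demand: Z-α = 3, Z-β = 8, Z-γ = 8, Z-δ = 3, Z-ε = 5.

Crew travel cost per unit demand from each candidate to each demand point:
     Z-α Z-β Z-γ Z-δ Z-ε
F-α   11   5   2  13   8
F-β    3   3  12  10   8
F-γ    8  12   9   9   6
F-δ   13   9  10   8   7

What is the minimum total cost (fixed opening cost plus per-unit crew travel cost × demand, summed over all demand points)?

Open {F-γ, F-δ}; cheapest assignment that respects the capacities:
  F-γ (cap 14, load 14): Z-α, Z-γ, Z-δ — cost 3×8 + 8×9 + 3×9 = 123
  F-δ (cap 13, load 13): Z-β, Z-ε — cost 8×9 + 5×7 = 107
  Shipping 230, fixed 113 → total 343.
  Any other capacity-feasible assignment to {F-γ, F-δ} ships for at least 230.
Compare {F-α, F-γ, F-δ}: its best feasible assignment gives total 364.
Compare {F-α, F-β, F-γ}: its best feasible assignment gives total 368.
Every other set of open sites that can feasibly serve all demand totals ≥ 364 even under its best assignment. Minimum: 343.

343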